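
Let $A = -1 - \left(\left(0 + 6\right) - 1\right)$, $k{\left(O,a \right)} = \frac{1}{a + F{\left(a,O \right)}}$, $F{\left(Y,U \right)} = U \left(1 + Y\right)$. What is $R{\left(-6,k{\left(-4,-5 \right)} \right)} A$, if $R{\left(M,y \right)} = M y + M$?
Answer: $\frac{432}{11} \approx 39.273$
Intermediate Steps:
$k{\left(O,a \right)} = \frac{1}{a + O \left(1 + a\right)}$
$R{\left(M,y \right)} = M + M y$
$A = -6$ ($A = -1 - \left(6 - 1\right) = -1 - 5 = -6$)
$R{\left(-6,k{\left(-4,-5 \right)} \right)} A = - 6 \left(1 + \frac{1}{-5 - 4 \left(1 - 5\right)}\right) \left(-6\right) = - 6 \left(1 + \frac{1}{-5 - -16}\right) \left(-6\right) = - 6 \left(1 + \frac{1}{-5 + 16}\right) \left(-6\right) = - 6 \left(1 + \frac{1}{11}\right) \left(-6\right) = \left(-6\right) \frac{12}{11} \left(-6\right) = \left(- \frac{72}{11}\right) \left(-6\right) = \frac{432}{11}$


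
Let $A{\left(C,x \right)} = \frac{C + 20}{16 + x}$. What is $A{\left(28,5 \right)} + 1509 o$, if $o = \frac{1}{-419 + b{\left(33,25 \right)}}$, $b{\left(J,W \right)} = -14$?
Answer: $- \frac{3635}{3031} \approx -1.1993$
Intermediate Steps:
$A{\left(C,x \right)} = \frac{20 + C}{16 + x}$
$o = - \frac{1}{433}$ ($o = \frac{1}{-419 - 14} = \frac{1}{-433} = - \frac{1}{433} \approx -0.0023095$)
$A{\left(28,5 \right)} + 1509 o = \frac{20 + 28}{16 + 5} + 1509 \left(- \frac{1}{433}\right) = \frac{1}{21} \cdot 48 - \frac{1509}{433} = \frac{16}{7} - \frac{1509}{433} = - \frac{3635}{3031}$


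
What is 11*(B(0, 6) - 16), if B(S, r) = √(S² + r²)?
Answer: -110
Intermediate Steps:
11*(B(0, 6) - 16) = 11*(√(0² + 6²) - 16) = 11*(√(0 + 36) - 16) = 11*(√36 - 16) = 11*(6 - 16) = 11*(-10) = -110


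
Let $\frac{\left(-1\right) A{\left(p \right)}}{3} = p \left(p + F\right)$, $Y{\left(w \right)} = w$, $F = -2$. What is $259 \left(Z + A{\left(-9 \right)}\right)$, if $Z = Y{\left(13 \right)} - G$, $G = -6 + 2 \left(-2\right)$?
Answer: $-70966$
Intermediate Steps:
$G = -10$ ($G = -6 - 4 = -10$)
$Z = 23$ ($Z = 13 - -10 = 13 + 10 = 23$)
$A{\left(p \right)} = - 3 p \left(-2 + p\right)$ ($A{\left(p \right)} = - 3 p \left(p - 2\right) = - 3 p \left(-2 + p\right)$)
$259 \left(Z + A{\left(-9 \right)}\right) = 259 \left(23 + 3 \left(-9\right) \left(2 - -9\right)\right) = 259 \left(23 + 3 \left(-9\right) \left(2 + 9\right)\right) = 259 \left(23 + 3 \left(-9\right) 11\right) = 259 \left(23 - 297\right) = 259 \left(-274\right) = -70966$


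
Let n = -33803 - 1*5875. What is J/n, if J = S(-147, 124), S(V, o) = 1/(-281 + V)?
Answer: 1/16982184 ≈ 5.8885e-8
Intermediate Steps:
n = -39678 (n = -33803 - 5875 = -39678)
J = -1/428 (J = 1/(-281 - 147) = 1/(-428) = -1/428 ≈ -0.0023364)
J/n = -1/428/(-39678) = -1/428*(-1/39678) = 1/16982184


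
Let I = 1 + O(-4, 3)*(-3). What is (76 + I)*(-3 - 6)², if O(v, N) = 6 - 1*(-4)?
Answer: 3807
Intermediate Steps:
O(v, N) = 10 (O(v, N) = 6 + 4 = 10)
I = -29 (I = 1 + 10*(-3) = 1 - 30 = -29)
(76 + I)*(-3 - 6)² = (76 - 29)*(-3 - 6)² = 47*(-9)² = 47*81 = 3807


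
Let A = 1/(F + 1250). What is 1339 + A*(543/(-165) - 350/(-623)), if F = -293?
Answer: 2090850742/1561505 ≈ 1339.0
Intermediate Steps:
A = 1/957 (A = 1/(-293 + 1250) = 1/957 ≈ 0.0010449)
1339 + A*(543/(-165) - 350/(-623)) = 1339 + (543/(-165) - 350/(-623))/957 = 1339 + (543*(-1/165) - 350*(-1/623))/957 = 1339 + (-181/55 + 50/89)/957 = 1339 + (1/957)*(-13359/4895) = 1339 - 4453/1561505 = 2090850742/1561505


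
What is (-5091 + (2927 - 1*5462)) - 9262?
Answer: -16888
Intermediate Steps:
(-5091 + (2927 - 1*5462)) - 9262 = (-5091 + (2927 - 5462)) - 9262 = (-5091 - 2535) - 9262 = -7626 - 9262 = -16888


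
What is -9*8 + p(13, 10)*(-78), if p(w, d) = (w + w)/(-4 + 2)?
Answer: 942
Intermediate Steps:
p(w, d) = -w (p(w, d) = (2*w)/(-2) = (2*w)*(-½) = -w)
-9*8 + p(13, 10)*(-78) = -9*8 - 1*13*(-78) = -72 - 13*(-78) = -72 + 1014 = 942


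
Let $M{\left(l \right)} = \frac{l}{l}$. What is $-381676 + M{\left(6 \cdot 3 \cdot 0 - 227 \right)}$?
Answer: $-381675$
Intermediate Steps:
$M{\left(l \right)} = 1$
$-381676 + M{\left(6 \cdot 3 \cdot 0 - 227 \right)} = -381676 + 1 = -381675$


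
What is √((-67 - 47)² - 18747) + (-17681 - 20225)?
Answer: -37906 + 9*I*√71 ≈ -37906.0 + 75.835*I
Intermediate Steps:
√((-67 - 47)² - 18747) + (-17681 - 20225) = √((-114)² - 18747) - 37906 = √(12996 - 18747) - 37906 = √(-5751) - 37906 = 9*I*√71 - 37906 = -37906 + 9*I*√71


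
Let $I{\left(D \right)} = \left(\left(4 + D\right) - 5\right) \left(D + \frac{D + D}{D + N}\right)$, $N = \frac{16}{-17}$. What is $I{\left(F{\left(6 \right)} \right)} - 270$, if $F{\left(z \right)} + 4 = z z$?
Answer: $\frac{25934}{33} \approx 785.88$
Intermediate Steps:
$F{\left(z \right)} = -4 + z^{2}$ ($F{\left(z \right)} = -4 + z z = -4 + z^{2}$)
$N = - \frac{16}{17}$ ($N = 16 \left(- \frac{1}{17}\right) = - \frac{16}{17} \approx -0.94118$)
$I{\left(D \right)} = \left(-1 + D\right) \left(D + \frac{2 D}{- \frac{16}{17} + D}\right)$ ($I{\left(D \right)} = \left(\left(4 + D\right) - 5\right) \left(D + \frac{D + D}{D - \frac{16}{17}}\right) = \left(-1 + D\right) \left(D + \frac{2 D}{- \frac{16}{17} + D}\right)$)
$I{\left(F{\left(6 \right)} \right)} - 270 = \frac{\left(-4 + 6^{2}\right) \left(-18 - \left(4 - 6^{2}\right) + 17 \left(-4 + 6^{2}\right)^{2}\right)}{-16 + 17 \left(-4 + 6^{2}\right)} - 270 = \frac{\left(-4 + 36\right) \left(-18 + \left(-4 + 36\right) + 17 \left(-4 + 36\right)^{2}\right)}{-16 + 17 \left(-4 + 36\right)} - 270 = \frac{32 \left(-18 + 32 + 17 \cdot 32^{2}\right)}{-16 + 17 \cdot 32} - 270 = \frac{32 \left(-18 + 32 + 17 \cdot 1024\right)}{-16 + 544} - 270 = \frac{32 \left(-18 + 32 + 17408\right)}{528} - 270 = 32 \cdot \frac{1}{528} \cdot 17422 - 270 = \frac{34844}{33} - 270 = \frac{25934}{33}$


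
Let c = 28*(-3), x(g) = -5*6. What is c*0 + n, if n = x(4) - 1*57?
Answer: -87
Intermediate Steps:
x(g) = -30
n = -87 (n = -30 - 1*57 = -30 - 57 = -87)
c = -84
c*0 + n = -84*0 - 87 = 0 - 87 = -87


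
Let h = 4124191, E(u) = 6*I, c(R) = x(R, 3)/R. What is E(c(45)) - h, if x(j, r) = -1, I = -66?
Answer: -4124587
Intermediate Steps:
c(R) = -1/R
E(u) = -396 (E(u) = 6*(-66) = -396)
E(c(45)) - h = -396 - 1*4124191 = -396 - 4124191 = -4124587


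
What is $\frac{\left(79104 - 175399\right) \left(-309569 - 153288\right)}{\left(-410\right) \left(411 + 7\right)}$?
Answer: $- \frac{8914162963}{34276} \approx -2.6007 \cdot 10^{5}$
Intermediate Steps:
$\frac{\left(79104 - 175399\right) \left(-309569 - 153288\right)}{\left(-410\right) \left(411 + 7\right)} = \frac{\left(-96295\right) \left(-462857\right)}{\left(-410\right) 418} = \frac{44570814815}{-171380} = 44570814815 \left(- \frac{1}{171380}\right) = - \frac{8914162963}{34276}$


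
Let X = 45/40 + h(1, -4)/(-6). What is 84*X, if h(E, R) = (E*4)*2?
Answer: -35/2 ≈ -17.500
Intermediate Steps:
h(E, R) = 8*E (h(E, R) = (4*E)*2 = 8*E)
X = -5/24 (X = 45/40 + (8*1)/(-6) = 45*(1/40) + 8*(-1/6) = 9/8 - 4/3 = -5/24 ≈ -0.20833)
84*X = 84*(-5/24) = -35/2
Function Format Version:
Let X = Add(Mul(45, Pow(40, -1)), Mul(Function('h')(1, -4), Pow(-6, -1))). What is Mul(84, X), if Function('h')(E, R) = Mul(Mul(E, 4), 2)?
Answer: Rational(-35, 2) ≈ -17.500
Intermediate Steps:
Function('h')(E, R) = Mul(8, E) (Function('h')(E, R) = Mul(Mul(4, E), 2) = Mul(8, E))
X = Rational(-5, 24) (X = Add(Mul(45, Pow(40, -1)), Mul(Mul(8, 1), Pow(-6, -1))) = Add(Mul(45, Rational(1, 40)), Mul(8, Rational(-1, 6))) = Add(Rational(9, 8), Rational(-4, 3)) = Rational(-5, 24) ≈ -0.20833)
Mul(84, X) = Mul(84, Rational(-5, 24)) = Rational(-35, 2)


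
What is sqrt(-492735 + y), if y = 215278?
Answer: I*sqrt(277457) ≈ 526.74*I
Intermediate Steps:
sqrt(-492735 + y) = sqrt(-492735 + 215278) = sqrt(-277457) = I*sqrt(277457)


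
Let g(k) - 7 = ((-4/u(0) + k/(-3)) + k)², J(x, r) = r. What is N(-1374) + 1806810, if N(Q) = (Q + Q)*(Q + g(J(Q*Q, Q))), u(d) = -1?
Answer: -2280069186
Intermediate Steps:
g(k) = 7 + (4 + 2*k/3)² (g(k) = 7 + ((-4/(-1) + k/(-3)) + k)² = 7 + ((-4*(-1) + k*(-⅓)) + k)² = 7 + ((4 - k/3) + k)² = 7 + (4 + 2*k/3)²)
N(Q) = 2*Q*(7 + Q + 4*(6 + Q)²/9) (N(Q) = (Q + Q)*(Q + (7 + 4*(6 + Q)²/9)) = (2*Q)*(7 + Q + 4*(6 + Q)²/9) = 2*Q*(7 + Q + 4*(6 + Q)²/9))
N(-1374) + 1806810 = (2/9)*(-1374)*(207 + 4*(-1374)² + 57*(-1374)) + 1806810 = (2/9)*(-1374)*(207 + 4*1887876 - 78318) + 1806810 = (2/9)*(-1374)*(207 + 7551504 - 78318) + 1806810 = (2/9)*(-1374)*7473393 + 1806810 = -2281875996 + 1806810 = -2280069186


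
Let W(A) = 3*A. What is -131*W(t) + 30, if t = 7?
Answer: -2721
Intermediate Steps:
-131*W(t) + 30 = -393*7 + 30 = -131*21 + 30 = -2751 + 30 = -2721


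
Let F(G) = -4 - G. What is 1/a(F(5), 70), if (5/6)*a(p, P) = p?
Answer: -5/54 ≈ -0.092593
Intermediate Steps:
a(p, P) = 6*p/5
1/a(F(5), 70) = 1/(6*(-4 - 1*5)/5) = 1/(6*(-4 - 5)/5) = 1/((6/5)*(-9)) = 1/(-54/5) = -5/54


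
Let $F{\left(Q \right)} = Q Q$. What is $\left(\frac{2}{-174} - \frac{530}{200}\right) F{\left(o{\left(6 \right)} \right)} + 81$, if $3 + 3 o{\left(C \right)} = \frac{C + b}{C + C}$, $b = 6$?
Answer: $\frac{312484}{3915} \approx 79.817$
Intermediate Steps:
$o{\left(C \right)} = -1 + \frac{6 + C}{6 C}$ ($o{\left(C \right)} = -1 + \frac{\left(C + 6\right) \frac{1}{C + C}}{3} = -1 + \frac{\left(6 + C\right) \frac{1}{2 C}}{3} = -1 + \frac{\frac{1}{2} \frac{1}{C} \left(6 + C\right)}{3} = -1 + \frac{6 + C}{6 C}$)
$F{\left(Q \right)} = Q^{2}$
$\left(\frac{2}{-174} - \frac{530}{200}\right) F{\left(o{\left(6 \right)} \right)} + 81 = \left(\frac{2}{-174} - \frac{530}{200}\right) \left(- \frac{5}{6} + \frac{1}{6}\right)^{2} + 81 = \left(2 \left(- \frac{1}{174}\right) - \frac{53}{20}\right) \left(- \frac{5}{6} + \frac{1}{6}\right)^{2} + 81 = \left(- \frac{1}{87} - \frac{53}{20}\right) \left(- \frac{2}{3}\right)^{2} + 81 = \left(- \frac{4631}{1740}\right) \frac{4}{9} + 81 = - \frac{4631}{3915} + 81 = \frac{312484}{3915}$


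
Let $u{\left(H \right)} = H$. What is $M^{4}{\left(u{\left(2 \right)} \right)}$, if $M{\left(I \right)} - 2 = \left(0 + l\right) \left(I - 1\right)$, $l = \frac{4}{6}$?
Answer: $\frac{4096}{81} \approx 50.568$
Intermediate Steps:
$l = \frac{2}{3}$ ($l = 4 \cdot \frac{1}{6} = \frac{2}{3} \approx 0.66667$)
$M{\left(I \right)} = \frac{4}{3} + \frac{2 I}{3}$ ($M{\left(I \right)} = 2 + \left(0 + \frac{2}{3}\right) \left(I - 1\right) = 2 + \frac{2 \left(-1 + I\right)}{3} = 2 + \left(- \frac{2}{3} + \frac{2 I}{3}\right) = \frac{4}{3} + \frac{2 I}{3}$)
$M^{4}{\left(u{\left(2 \right)} \right)} = \left(\frac{4}{3} + \frac{2}{3} \cdot 2\right)^{4} = \left(\frac{4}{3} + \frac{4}{3}\right)^{4} = \left(\frac{8}{3}\right)^{4} = \frac{4096}{81}$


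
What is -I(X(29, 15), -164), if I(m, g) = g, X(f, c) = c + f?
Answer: 164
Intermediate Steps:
-I(X(29, 15), -164) = -1*(-164) = 164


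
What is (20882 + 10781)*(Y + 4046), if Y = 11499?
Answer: 492201335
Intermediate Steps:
(20882 + 10781)*(Y + 4046) = (20882 + 10781)*(11499 + 4046) = 31663*15545 = 492201335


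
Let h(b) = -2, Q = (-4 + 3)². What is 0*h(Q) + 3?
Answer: 3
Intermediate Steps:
Q = 1 (Q = (-1)² = 1)
0*h(Q) + 3 = 0*(-2) + 3 = 0 + 3 = 3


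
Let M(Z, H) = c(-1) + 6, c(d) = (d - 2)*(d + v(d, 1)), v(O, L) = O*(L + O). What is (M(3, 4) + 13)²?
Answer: 484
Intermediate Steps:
c(d) = (-2 + d)*(d + d*(1 + d)) (c(d) = (d - 2)*(d + d*(1 + d)) = (-2 + d)*(d + d*(1 + d)))
M(Z, H) = 9 (M(Z, H) = -(-4 + (-1)²) + 6 = -(-4 + 1) + 6 = -1*(-3) + 6 = 3 + 6 = 9)
(M(3, 4) + 13)² = (9 + 13)² = 22² = 484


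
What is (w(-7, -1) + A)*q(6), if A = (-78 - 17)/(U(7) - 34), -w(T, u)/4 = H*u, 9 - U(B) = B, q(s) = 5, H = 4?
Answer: 3035/32 ≈ 94.844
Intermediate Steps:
U(B) = 9 - B
w(T, u) = -16*u
A = 95/32 (A = (-78 - 17)/((9 - 1*7) - 34) = -95/((9 - 7) - 34) = -95/(2 - 34) = -95/(-32) = -95*(-1/32) = 95/32 ≈ 2.9688)
(w(-7, -1) + A)*q(6) = (-16*(-1) + 95/32)*5 = (16 + 95/32)*5 = (607/32)*5 = 3035/32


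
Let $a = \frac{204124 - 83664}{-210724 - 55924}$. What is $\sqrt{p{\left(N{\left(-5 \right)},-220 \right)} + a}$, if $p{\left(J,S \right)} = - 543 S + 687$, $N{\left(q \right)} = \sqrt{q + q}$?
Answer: $\frac{\sqrt{533909903623738}}{66662} \approx 346.62$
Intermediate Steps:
$N{\left(q \right)} = \sqrt{2} \sqrt{q}$ ($N{\left(q \right)} = \sqrt{2 q} = \sqrt{2} \sqrt{q}$)
$p{\left(J,S \right)} = 687 - 543 S$
$a = - \frac{30115}{66662}$ ($a = \frac{120460}{-266648} = 120460 \left(- \frac{1}{266648}\right) = - \frac{30115}{66662} \approx -0.45176$)
$\sqrt{p{\left(N{\left(-5 \right)},-220 \right)} + a} = \sqrt{\left(687 - -119460\right) - \frac{30115}{66662}} = \sqrt{\left(687 + 119460\right) - \frac{30115}{66662}} = \sqrt{120147 - \frac{30115}{66662}} = \sqrt{\frac{8009209199}{66662}} = \frac{\sqrt{533909903623738}}{66662}$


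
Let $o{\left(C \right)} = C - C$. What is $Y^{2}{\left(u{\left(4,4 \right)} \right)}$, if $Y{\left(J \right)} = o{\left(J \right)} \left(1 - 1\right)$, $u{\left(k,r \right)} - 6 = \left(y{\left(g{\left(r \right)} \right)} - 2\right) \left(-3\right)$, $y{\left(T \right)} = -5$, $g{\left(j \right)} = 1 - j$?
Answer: $0$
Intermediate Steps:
$o{\left(C \right)} = 0$
$u{\left(k,r \right)} = 27$ ($u{\left(k,r \right)} = 6 + \left(-5 - 2\right) \left(-3\right) = 6 - -21 = 6 + 21 = 27$)
$Y{\left(J \right)} = 0$ ($Y{\left(J \right)} = 0 \left(1 - 1\right) = 0 \cdot 0 = 0$)
$Y^{2}{\left(u{\left(4,4 \right)} \right)} = 0^{2} = 0$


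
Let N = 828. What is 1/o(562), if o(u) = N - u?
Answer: 1/266 ≈ 0.0037594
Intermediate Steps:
o(u) = 828 - u
1/o(562) = 1/(828 - 1*562) = 1/(828 - 562) = 1/266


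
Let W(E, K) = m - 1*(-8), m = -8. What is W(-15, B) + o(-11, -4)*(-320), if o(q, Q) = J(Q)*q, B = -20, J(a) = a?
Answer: -14080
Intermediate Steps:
W(E, K) = 0 (W(E, K) = -8 - 1*(-8) = -8 + 8 = 0)
o(q, Q) = Q*q
W(-15, B) + o(-11, -4)*(-320) = 0 - 4*(-11)*(-320) = 0 + 44*(-320) = 0 - 14080 = -14080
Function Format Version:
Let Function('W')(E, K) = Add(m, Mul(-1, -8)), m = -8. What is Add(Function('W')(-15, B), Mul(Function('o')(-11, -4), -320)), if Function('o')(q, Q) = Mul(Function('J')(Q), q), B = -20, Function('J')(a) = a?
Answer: -14080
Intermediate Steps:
Function('W')(E, K) = 0 (Function('W')(E, K) = Add(-8, Mul(-1, -8)) = Add(-8, 8) = 0)
Function('o')(q, Q) = Mul(Q, q)
Add(Function('W')(-15, B), Mul(Function('o')(-11, -4), -320)) = Add(0, Mul(Mul(-4, -11), -320)) = Add(0, Mul(44, -320)) = Add(0, -14080) = -14080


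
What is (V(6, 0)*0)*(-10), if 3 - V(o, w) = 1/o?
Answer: 0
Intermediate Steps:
V(o, w) = 3 - 1/o
(V(6, 0)*0)*(-10) = ((3 - 1/6)*0)*(-10) = ((3 - 1*⅙)*0)*(-10) = ((3 - ⅙)*0)*(-10) = ((17/6)*0)*(-10) = 0*(-10) = 0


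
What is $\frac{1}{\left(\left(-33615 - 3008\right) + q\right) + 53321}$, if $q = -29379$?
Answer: $- \frac{1}{12681} \approx -7.8858 \cdot 10^{-5}$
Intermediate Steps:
$\frac{1}{\left(\left(-33615 - 3008\right) + q\right) + 53321} = \frac{1}{\left(\left(-33615 - 3008\right) - 29379\right) + 53321} = \frac{1}{\left(-36623 - 29379\right) + 53321} = \frac{1}{-66002 + 53321} = \frac{1}{-12681} = - \frac{1}{12681}$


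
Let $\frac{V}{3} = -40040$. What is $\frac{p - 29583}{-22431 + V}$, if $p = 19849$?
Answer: $\frac{9734}{142551} \approx 0.068284$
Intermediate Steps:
$V = -120120$ ($V = 3 \left(-40040\right) = -120120$)
$\frac{p - 29583}{-22431 + V} = \frac{19849 - 29583}{-22431 - 120120} = - \frac{9734}{-142551} = \left(-9734\right) \left(- \frac{1}{142551}\right) = \frac{9734}{142551}$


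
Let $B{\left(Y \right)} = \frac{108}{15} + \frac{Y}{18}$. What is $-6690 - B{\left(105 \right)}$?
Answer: $- \frac{201091}{30} \approx -6703.0$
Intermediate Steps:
$B{\left(Y \right)} = \frac{36}{5} + \frac{Y}{18}$ ($B{\left(Y \right)} = 108 \cdot \frac{1}{15} + Y \frac{1}{18} = \frac{36}{5} + \frac{Y}{18}$)
$-6690 - B{\left(105 \right)} = -6690 - \left(\frac{36}{5} + \frac{1}{18} \cdot 105\right) = -6690 - \left(\frac{36}{5} + \frac{35}{6}\right) = -6690 - \frac{391}{30} = - \frac{201091}{30}$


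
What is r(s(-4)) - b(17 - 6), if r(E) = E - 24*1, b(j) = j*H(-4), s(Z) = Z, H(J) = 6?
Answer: -94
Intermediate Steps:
b(j) = 6*j (b(j) = j*6 = 6*j)
r(E) = -24 + E (r(E) = E - 24 = -24 + E)
r(s(-4)) - b(17 - 6) = (-24 - 4) - 6*(17 - 6) = -28 - 6*11 = -28 - 1*66 = -28 - 66 = -94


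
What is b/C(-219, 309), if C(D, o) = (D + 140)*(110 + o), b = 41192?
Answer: -41192/33101 ≈ -1.2444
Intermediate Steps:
C(D, o) = (110 + o)*(140 + D) (C(D, o) = (140 + D)*(110 + o) = (110 + o)*(140 + D))
b/C(-219, 309) = 41192/(15400 + 110*(-219) + 140*309 - 219*309) = 41192/(15400 - 24090 + 43260 - 67671) = 41192/(-33101) = 41192*(-1/33101) = -41192/33101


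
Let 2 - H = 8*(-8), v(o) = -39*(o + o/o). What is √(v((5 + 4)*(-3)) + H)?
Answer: 6*√30 ≈ 32.863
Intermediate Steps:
v(o) = -39 - 39*o (v(o) = -39*(o + 1) = -39*(1 + o) = -39 - 39*o)
H = 66 (H = 2 - 8*(-8) = 2 - 1*(-64) = 2 + 64 = 66)
√(v((5 + 4)*(-3)) + H) = √((-39 - 39*(5 + 4)*(-3)) + 66) = √((-39 - 351*(-3)) + 66) = √((-39 - 39*(-27)) + 66) = √((-39 + 1053) + 66) = √(1014 + 66) = √1080 = 6*√30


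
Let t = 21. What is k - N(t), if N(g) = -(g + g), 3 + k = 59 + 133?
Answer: 231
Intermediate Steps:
k = 189 (k = -3 + (59 + 133) = -3 + 192 = 189)
N(g) = -2*g
k - N(t) = 189 - (-2)*21 = 189 - 1*(-42) = 189 + 42 = 231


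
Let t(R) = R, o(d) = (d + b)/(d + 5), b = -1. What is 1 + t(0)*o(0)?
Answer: 1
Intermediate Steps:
o(d) = (-1 + d)/(5 + d) (o(d) = (d - 1)/(d + 5) = (-1 + d)/(5 + d))
1 + t(0)*o(0) = 1 + 0*((-1 + 0)/(5 + 0)) = 1 + 0*(-1/5) = 1 + 0 = 1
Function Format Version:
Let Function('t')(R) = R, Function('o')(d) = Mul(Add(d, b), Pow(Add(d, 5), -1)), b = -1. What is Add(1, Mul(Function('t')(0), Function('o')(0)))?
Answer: 1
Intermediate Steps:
Function('o')(d) = Mul(Pow(Add(5, d), -1), Add(-1, d)) (Function('o')(d) = Mul(Add(d, -1), Pow(Add(d, 5), -1)) = Mul(Add(-1, d), Pow(Add(5, d), -1)) = Mul(Pow(Add(5, d), -1), Add(-1, d)))
Add(1, Mul(Function('t')(0), Function('o')(0))) = Add(1, Mul(0, Mul(Pow(Add(5, 0), -1), Add(-1, 0)))) = Add(1, Mul(0, Mul(Pow(5, -1), -1))) = Add(1, Mul(0, Mul(Rational(1, 5), -1))) = Add(1, Mul(0, Rational(-1, 5))) = Add(1, 0) = 1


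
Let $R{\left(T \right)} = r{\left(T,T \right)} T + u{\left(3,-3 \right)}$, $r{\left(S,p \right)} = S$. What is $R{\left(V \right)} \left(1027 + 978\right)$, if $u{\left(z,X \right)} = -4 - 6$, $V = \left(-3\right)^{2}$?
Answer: $142355$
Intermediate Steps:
$V = 9$
$u{\left(z,X \right)} = -10$ ($u{\left(z,X \right)} = -4 - 6 = -10$)
$R{\left(T \right)} = -10 + T^{2}$ ($R{\left(T \right)} = T T - 10 = T^{2} - 10 = -10 + T^{2}$)
$R{\left(V \right)} \left(1027 + 978\right) = \left(-10 + 9^{2}\right) \left(1027 + 978\right) = \left(-10 + 81\right) 2005 = 71 \cdot 2005 = 142355$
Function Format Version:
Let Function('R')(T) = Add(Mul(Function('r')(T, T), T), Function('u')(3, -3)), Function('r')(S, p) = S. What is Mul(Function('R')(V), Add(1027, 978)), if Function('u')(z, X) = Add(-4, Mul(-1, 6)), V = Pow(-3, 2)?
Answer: 142355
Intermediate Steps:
V = 9
Function('u')(z, X) = -10 (Function('u')(z, X) = Add(-4, -6) = -10)
Function('R')(T) = Add(-10, Pow(T, 2)) (Function('R')(T) = Add(Mul(T, T), -10) = Add(Pow(T, 2), -10) = Add(-10, Pow(T, 2)))
Mul(Function('R')(V), Add(1027, 978)) = Mul(Add(-10, Pow(9, 2)), Add(1027, 978)) = Mul(Add(-10, 81), 2005) = Mul(71, 2005) = 142355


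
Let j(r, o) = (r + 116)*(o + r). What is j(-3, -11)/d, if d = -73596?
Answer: 791/36798 ≈ 0.021496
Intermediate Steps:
j(r, o) = (116 + r)*(o + r)
j(-3, -11)/d = ((-3)² + 116*(-11) + 116*(-3) - 11*(-3))/(-73596) = (9 - 1276 - 348 + 33)*(-1/73596) = -1582*(-1/73596) = 791/36798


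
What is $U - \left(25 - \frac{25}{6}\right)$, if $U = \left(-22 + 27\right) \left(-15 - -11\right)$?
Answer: $- \frac{245}{6} \approx -40.833$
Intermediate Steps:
$U = -20$ ($U = 5 \left(-15 + 11\right) = 5 \left(-4\right) = -20$)
$U - \left(25 - \frac{25}{6}\right) = -20 - \left(25 - \frac{25}{6}\right) = -20 - \frac{125}{6} = - \frac{245}{6}$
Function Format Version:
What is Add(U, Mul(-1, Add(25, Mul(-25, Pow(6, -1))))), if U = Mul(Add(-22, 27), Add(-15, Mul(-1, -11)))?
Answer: Rational(-245, 6) ≈ -40.833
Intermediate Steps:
U = -20 (U = Mul(5, Add(-15, 11)) = Mul(5, -4) = -20)
Add(U, Mul(-1, Add(25, Mul(-25, Pow(6, -1))))) = Add(-20, Mul(-1, Add(25, Mul(-25, Pow(6, -1))))) = Add(-20, Mul(-1, Add(25, Mul(-25, Rational(1, 6))))) = Add(-20, Mul(-1, Add(25, Rational(-25, 6)))) = Add(-20, Mul(-1, Rational(125, 6))) = Add(-20, Rational(-125, 6)) = Rational(-245, 6)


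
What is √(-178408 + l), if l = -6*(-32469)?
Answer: √16406 ≈ 128.09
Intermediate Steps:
l = 194814
√(-178408 + l) = √(-178408 + 194814) = √16406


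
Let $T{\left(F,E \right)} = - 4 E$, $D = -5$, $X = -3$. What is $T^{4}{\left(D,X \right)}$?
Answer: $20736$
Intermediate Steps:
$T^{4}{\left(D,X \right)} = \left(\left(-4\right) \left(-3\right)\right)^{4} = 12^{4} = 20736$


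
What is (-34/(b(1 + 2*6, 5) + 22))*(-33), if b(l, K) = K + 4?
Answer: 1122/31 ≈ 36.194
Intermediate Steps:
b(l, K) = 4 + K
(-34/(b(1 + 2*6, 5) + 22))*(-33) = (-34/((4 + 5) + 22))*(-33) = (-34/(9 + 22))*(-33) = (-34/31)*(-33) = ((1/31)*(-34))*(-33) = -34/31*(-33) = 1122/31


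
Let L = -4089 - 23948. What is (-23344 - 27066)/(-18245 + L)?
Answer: 25205/23141 ≈ 1.0892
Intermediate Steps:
L = -28037
(-23344 - 27066)/(-18245 + L) = (-23344 - 27066)/(-18245 - 28037) = -50410/(-46282) = -50410*(-1/46282) = 25205/23141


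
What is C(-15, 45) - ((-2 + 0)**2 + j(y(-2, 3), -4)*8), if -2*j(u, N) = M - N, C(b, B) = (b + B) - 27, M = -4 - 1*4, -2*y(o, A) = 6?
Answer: -17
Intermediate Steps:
y(o, A) = -3 (y(o, A) = -1/2*6 = -3)
M = -8 (M = -4 - 4 = -8)
C(b, B) = -27 + B + b (C(b, B) = (B + b) - 27 = -27 + B + b)
j(u, N) = 4 + N/2 (j(u, N) = -(-8 - N)/2 = 4 + N/2)
C(-15, 45) - ((-2 + 0)**2 + j(y(-2, 3), -4)*8) = (-27 + 45 - 15) - ((-2 + 0)**2 + (4 + (1/2)*(-4))*8) = 3 - ((-2)**2 + (4 - 2)*8) = 3 - (4 + 2*8) = 3 - (4 + 16) = 3 - 1*20 = 3 - 20 = -17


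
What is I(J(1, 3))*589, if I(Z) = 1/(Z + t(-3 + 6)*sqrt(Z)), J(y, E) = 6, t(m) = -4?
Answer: -589/10 - 589*sqrt(6)/15 ≈ -155.08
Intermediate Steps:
I(Z) = 1/(Z - 4*sqrt(Z))
I(J(1, 3))*589 = 589/(6 - 4*sqrt(6))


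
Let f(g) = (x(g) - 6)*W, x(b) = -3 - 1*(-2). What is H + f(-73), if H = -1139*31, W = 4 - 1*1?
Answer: -35330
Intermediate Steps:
x(b) = -1 (x(b) = -3 + 2 = -1)
W = 3 (W = 4 - 1 = 3)
f(g) = -21 (f(g) = (-1 - 6)*3 = -7*3 = -21)
H = -35309
H + f(-73) = -35309 - 21 = -35330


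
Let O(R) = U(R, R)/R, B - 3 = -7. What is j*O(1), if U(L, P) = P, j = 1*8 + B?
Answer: 4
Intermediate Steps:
B = -4 (B = 3 - 7 = -4)
j = 4 (j = 1*8 - 4 = 8 - 4 = 4)
O(R) = 1 (O(R) = R/R = 1)
j*O(1) = 4*1 = 4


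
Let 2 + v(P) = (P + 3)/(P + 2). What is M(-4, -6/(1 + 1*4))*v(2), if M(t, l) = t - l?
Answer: 21/10 ≈ 2.1000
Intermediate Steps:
v(P) = -2 + (3 + P)/(2 + P) (v(P) = -2 + (P + 3)/(P + 2) = -2 + (3 + P)/(2 + P))
M(-4, -6/(1 + 1*4))*v(2) = (-4 - (-6)/(1 + 1*4))*((-1 - 1*2)/(2 + 2)) = (-4 - (-6)/(1 + 4))*((-1 - 2)/4) = (-4 - (-6)/5)*((1/4)*(-3)) = (-4 - (-6)/5)*(-3/4) = (-4 - 1*(-6/5))*(-3/4) = (-4 + 6/5)*(-3/4) = -14/5*(-3/4) = 21/10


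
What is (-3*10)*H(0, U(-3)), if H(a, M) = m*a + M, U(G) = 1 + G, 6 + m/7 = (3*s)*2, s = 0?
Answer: 60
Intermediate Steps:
m = -42 (m = -42 + 7*((3*0)*2) = -42 + 7*(0*2) = -42 + 7*0 = -42 + 0 = -42)
H(a, M) = M - 42*a (H(a, M) = -42*a + M = M - 42*a)
(-3*10)*H(0, U(-3)) = (-3*10)*((1 - 3) - 42*0) = -30*(-2 + 0) = -30*(-2) = 60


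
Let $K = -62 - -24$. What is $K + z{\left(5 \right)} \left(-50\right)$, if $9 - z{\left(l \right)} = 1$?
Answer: $-438$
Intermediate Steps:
$z{\left(l \right)} = 8$ ($z{\left(l \right)} = 9 - 1 = 8$)
$K = -38$ ($K = -62 + 24 = -38$)
$K + z{\left(5 \right)} \left(-50\right) = -38 + 8 \left(-50\right) = -38 - 400 = -438$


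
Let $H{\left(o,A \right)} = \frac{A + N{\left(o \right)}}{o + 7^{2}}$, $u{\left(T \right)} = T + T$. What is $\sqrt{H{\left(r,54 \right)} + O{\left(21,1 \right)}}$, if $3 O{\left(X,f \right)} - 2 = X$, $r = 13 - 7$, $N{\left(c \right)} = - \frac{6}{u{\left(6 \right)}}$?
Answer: $\frac{\sqrt{940830}}{330} \approx 2.9393$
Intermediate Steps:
$u{\left(T \right)} = 2 T$
$N{\left(c \right)} = - \frac{1}{2}$ ($N{\left(c \right)} = - \frac{6}{2 \cdot 6} = - \frac{6}{12} = \left(-6\right) \frac{1}{12} = - \frac{1}{2}$)
$r = 6$
$O{\left(X,f \right)} = \frac{2}{3} + \frac{X}{3}$
$H{\left(o,A \right)} = \frac{- \frac{1}{2} + A}{49 + o}$ ($H{\left(o,A \right)} = \frac{A - \frac{1}{2}}{o + 7^{2}} = \frac{- \frac{1}{2} + A}{o + 49} = \frac{- \frac{1}{2} + A}{49 + o}$)
$\sqrt{H{\left(r,54 \right)} + O{\left(21,1 \right)}} = \sqrt{\frac{- \frac{1}{2} + 54}{49 + 6} + \left(\frac{2}{3} + \frac{1}{3} \cdot 21\right)} = \sqrt{\frac{1}{55} \cdot \frac{107}{2} + \left(\frac{2}{3} + 7\right)} = \sqrt{\frac{1}{55} \cdot \frac{107}{2} + \frac{23}{3}} = \sqrt{\frac{107}{110} + \frac{23}{3}} = \sqrt{\frac{2851}{330}} = \frac{\sqrt{940830}}{330}$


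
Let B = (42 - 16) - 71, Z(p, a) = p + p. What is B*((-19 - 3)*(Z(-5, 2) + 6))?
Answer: -3960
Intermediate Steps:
Z(p, a) = 2*p
B = -45 (B = 26 - 71 = -45)
B*((-19 - 3)*(Z(-5, 2) + 6)) = -45*(-19 - 3)*(2*(-5) + 6) = -(-990)*(-10 + 6) = -(-990)*(-4) = -45*88 = -3960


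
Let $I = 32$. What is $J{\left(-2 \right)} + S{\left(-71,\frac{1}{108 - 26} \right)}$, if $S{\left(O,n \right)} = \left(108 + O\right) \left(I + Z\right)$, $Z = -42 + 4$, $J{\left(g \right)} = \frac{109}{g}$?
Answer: $- \frac{553}{2} \approx -276.5$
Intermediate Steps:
$Z = -38$
$S{\left(O,n \right)} = -648 - 6 O$ ($S{\left(O,n \right)} = \left(108 + O\right) \left(32 - 38\right) = \left(108 + O\right) \left(-6\right) = -648 - 6 O$)
$J{\left(-2 \right)} + S{\left(-71,\frac{1}{108 - 26} \right)} = \frac{109}{-2} - 222 = 109 \left(- \frac{1}{2}\right) + \left(-648 + 426\right) = - \frac{109}{2} - 222 = - \frac{553}{2}$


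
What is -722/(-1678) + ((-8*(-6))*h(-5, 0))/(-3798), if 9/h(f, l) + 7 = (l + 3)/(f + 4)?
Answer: 390923/885145 ≈ 0.44165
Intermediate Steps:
h(f, l) = 9/(-7 + (3 + l)/(4 + f)) (h(f, l) = 9/(-7 + (l + 3)/(f + 4)) = 9/(-7 + (3 + l)/(4 + f)))
-722/(-1678) + ((-8*(-6))*h(-5, 0))/(-3798) = -722/(-1678) + ((-8*(-6))*(9*(-4 - 1*(-5))/(25 - 1*0 + 7*(-5))))/(-3798) = -722*(-1/1678) + (48*(9*(-4 + 5)/(25 + 0 - 35)))*(-1/3798) = 361/839 + (48*(9*1/(-10)))*(-1/3798) = 361/839 + (48*(9*(-⅒)*1))*(-1/3798) = 361/839 + (48*(-9/10))*(-1/3798) = 361/839 - 216/5*(-1/3798) = 361/839 + 12/1055 = 390923/885145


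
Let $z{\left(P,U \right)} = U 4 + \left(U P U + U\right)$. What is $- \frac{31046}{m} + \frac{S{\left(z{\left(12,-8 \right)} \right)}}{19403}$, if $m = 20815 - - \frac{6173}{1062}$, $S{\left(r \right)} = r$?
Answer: $- \frac{623636121572}{429033373309} \approx -1.4536$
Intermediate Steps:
$z{\left(P,U \right)} = 5 U + P U^{2}$ ($z{\left(P,U \right)} = 4 U + \left(P U U + U\right) = 4 U + \left(P U^{2} + U\right) = 4 U + \left(U + P U^{2}\right) = 5 U + P U^{2}$)
$m = \frac{22111703}{1062}$ ($m = 20815 - \left(-6173\right) \frac{1}{1062} = 20815 - - \frac{6173}{1062} = 20815 + \frac{6173}{1062} = \frac{22111703}{1062} \approx 20821.0$)
$- \frac{31046}{m} + \frac{S{\left(z{\left(12,-8 \right)} \right)}}{19403} = - \frac{31046}{\frac{22111703}{1062}} + \frac{\left(-8\right) \left(5 + 12 \left(-8\right)\right)}{19403} = \left(-31046\right) \frac{1062}{22111703} + - 8 \left(5 - 96\right) \frac{1}{19403} = - \frac{32970852}{22111703} + \left(-8\right) \left(-91\right) \frac{1}{19403} = - \frac{32970852}{22111703} + 728 \cdot \frac{1}{19403} = - \frac{32970852}{22111703} + \frac{728}{19403} = - \frac{623636121572}{429033373309}$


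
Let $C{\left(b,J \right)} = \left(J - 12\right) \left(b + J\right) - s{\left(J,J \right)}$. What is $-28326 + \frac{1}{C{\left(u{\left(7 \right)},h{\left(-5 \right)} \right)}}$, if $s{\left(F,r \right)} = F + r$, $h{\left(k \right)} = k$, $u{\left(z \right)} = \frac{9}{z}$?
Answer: $- \frac{14502905}{512} \approx -28326.0$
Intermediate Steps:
$C{\left(b,J \right)} = - 2 J + \left(-12 + J\right) \left(J + b\right)$ ($C{\left(b,J \right)} = \left(J - 12\right) \left(b + J\right) - \left(J + J\right) = \left(-12 + J\right) \left(J + b\right) - 2 J = - 2 J + \left(-12 + J\right) \left(J + b\right)$)
$-28326 + \frac{1}{C{\left(u{\left(7 \right)},h{\left(-5 \right)} \right)}} = -28326 + \frac{1}{\left(-5\right)^{2} - -70 - 12 \cdot \frac{9}{7} - 5 \cdot \frac{9}{7}} = -28326 + \frac{1}{25 + 70 - 12 \cdot 9 \cdot \frac{1}{7} - 5 \cdot 9 \cdot \frac{1}{7}} = -28326 + \frac{1}{25 + 70 - \frac{108}{7} - \frac{45}{7}} = -28326 + \frac{1}{\frac{512}{7}} = -28326 + \frac{7}{512} = - \frac{14502905}{512}$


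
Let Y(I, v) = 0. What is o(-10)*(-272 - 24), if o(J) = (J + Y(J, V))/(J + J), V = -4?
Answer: -148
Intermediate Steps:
o(J) = 1/2 (o(J) = (J + 0)/(J + J) = J/((2*J)) = J*(1/(2*J)) = 1/2)
o(-10)*(-272 - 24) = (-272 - 24)/2 = (1/2)*(-296) = -148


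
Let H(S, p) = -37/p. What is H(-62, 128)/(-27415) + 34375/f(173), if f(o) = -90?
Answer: -12062599667/31582080 ≈ -381.94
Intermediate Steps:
H(-62, 128)/(-27415) + 34375/f(173) = -37/128/(-27415) + 34375/(-90) = -37*1/128*(-1/27415) + 34375*(-1/90) = -37/128*(-1/27415) - 6875/18 = 37/3509120 - 6875/18 = -12062599667/31582080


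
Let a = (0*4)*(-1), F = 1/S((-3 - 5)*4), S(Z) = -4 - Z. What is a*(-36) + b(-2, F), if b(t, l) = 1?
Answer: 1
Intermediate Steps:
F = 1/28 (F = 1/(-4 - (-3 - 5)*4) = 1/(-4 - (-8)*4) = 1/(-4 - 1*(-32)) = 1/(-4 + 32) = 1/28 ≈ 0.035714)
a = 0 (a = 0*(-1) = 0)
a*(-36) + b(-2, F) = 0*(-36) + 1 = 0 + 1 = 1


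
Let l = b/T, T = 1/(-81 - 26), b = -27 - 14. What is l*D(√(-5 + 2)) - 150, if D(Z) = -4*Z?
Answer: -150 - 17548*I*√3 ≈ -150.0 - 30394.0*I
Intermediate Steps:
b = -41
T = -1/107 (T = 1/(-107) = -1/107 ≈ -0.0093458)
l = 4387 (l = -41/(-1/107) = -41*(-107) = 4387)
l*D(√(-5 + 2)) - 150 = 4387*(-4*√(-5 + 2)) - 150 = 4387*(-4*I*√3) - 150 = -17548*I*√3 - 150 = -150 - 17548*I*√3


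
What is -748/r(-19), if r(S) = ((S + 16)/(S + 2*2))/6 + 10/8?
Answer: -4080/7 ≈ -582.86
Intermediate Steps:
r(S) = 5/4 + (16 + S)/(6*(4 + S)) (r(S) = ((16 + S)/(S + 4))*(⅙) + 10*(⅛) = ((16 + S)/(4 + S))*(⅙) + 5/4 = (16 + S)/(6*(4 + S)) + 5/4 = 5/4 + (16 + S)/(6*(4 + S)))
-748/r(-19) = -748*12*(4 - 19)/(92 + 17*(-19)) = -748*(-180/(92 - 323)) = -748/((1/12)*(-1/15)*(-231)) = -748/77/60 = -748*60/77 = -4080/7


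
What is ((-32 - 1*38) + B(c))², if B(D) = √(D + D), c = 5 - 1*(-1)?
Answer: 4912 - 280*√3 ≈ 4427.0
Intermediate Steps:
c = 6 (c = 5 + 1 = 6)
B(D) = √2*√D (B(D) = √(2*D) = √2*√D)
((-32 - 1*38) + B(c))² = ((-32 - 1*38) + √2*√6)² = ((-32 - 38) + 2*√3)² = (-70 + 2*√3)²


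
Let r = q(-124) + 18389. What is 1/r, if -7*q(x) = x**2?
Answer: 7/113347 ≈ 6.1757e-5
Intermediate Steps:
q(x) = -x**2/7
r = 113347/7 (r = -1/7*(-124)**2 + 18389 = -1/7*15376 + 18389 = -15376/7 + 18389 = 113347/7 ≈ 16192.)
1/r = 1/(113347/7) = 7/113347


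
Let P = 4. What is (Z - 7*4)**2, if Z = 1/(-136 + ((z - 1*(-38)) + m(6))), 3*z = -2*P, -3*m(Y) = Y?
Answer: 74425129/94864 ≈ 784.55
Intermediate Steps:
m(Y) = -Y/3
z = -8/3 (z = (-2*4)/3 = (1/3)*(-8) = -8/3 ≈ -2.6667)
Z = -3/308 (Z = 1/(-136 + ((-8/3 - 1*(-38)) - 1/3*6)) = 1/(-136 + ((-8/3 + 38) - 2)) = 1/(-136 + (106/3 - 2)) = 1/(-136 + 100/3) = 1/(-308/3) = -3/308 ≈ -0.0097403)
(Z - 7*4)**2 = (-3/308 - 7*4)**2 = (-3/308 - 28)**2 = (-8627/308)**2 = 74425129/94864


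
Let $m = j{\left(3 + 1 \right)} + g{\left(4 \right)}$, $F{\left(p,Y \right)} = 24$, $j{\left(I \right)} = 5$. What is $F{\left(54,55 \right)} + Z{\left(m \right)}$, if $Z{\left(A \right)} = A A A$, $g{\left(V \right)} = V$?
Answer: $753$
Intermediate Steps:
$m = 9$ ($m = 5 + 4 = 9$)
$Z{\left(A \right)} = A^{3}$ ($Z{\left(A \right)} = A^{2} A = A^{3}$)
$F{\left(54,55 \right)} + Z{\left(m \right)} = 24 + 9^{3} = 24 + 729 = 753$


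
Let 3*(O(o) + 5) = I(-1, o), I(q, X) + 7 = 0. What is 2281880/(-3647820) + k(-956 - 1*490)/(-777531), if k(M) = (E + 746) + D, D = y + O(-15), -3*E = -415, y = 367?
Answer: -29646172106/47271552207 ≈ -0.62715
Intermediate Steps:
I(q, X) = -7 (I(q, X) = -7 + 0 = -7)
O(o) = -22/3 (O(o) = -5 + (⅓)*(-7) = -5 - 7/3 = -22/3)
E = 415/3 (E = -⅓*(-415) = 415/3 ≈ 138.33)
D = 1079/3 (D = 367 - 22/3 = 1079/3 ≈ 359.67)
k(M) = 1244 (k(M) = (415/3 + 746) + 1079/3 = 2653/3 + 1079/3 = 1244)
2281880/(-3647820) + k(-956 - 1*490)/(-777531) = 2281880/(-3647820) + 1244/(-777531) = 2281880*(-1/3647820) + 1244*(-1/777531) = -114094/182391 - 1244/777531 = -29646172106/47271552207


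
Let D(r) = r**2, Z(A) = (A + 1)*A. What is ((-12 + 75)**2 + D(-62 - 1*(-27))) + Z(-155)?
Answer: 29064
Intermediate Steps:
Z(A) = A*(1 + A) (Z(A) = (1 + A)*A = A*(1 + A))
((-12 + 75)**2 + D(-62 - 1*(-27))) + Z(-155) = ((-12 + 75)**2 + (-62 - 1*(-27))**2) - 155*(1 - 155) = (63**2 + (-62 + 27)**2) - 155*(-154) = (3969 + (-35)**2) + 23870 = (3969 + 1225) + 23870 = 5194 + 23870 = 29064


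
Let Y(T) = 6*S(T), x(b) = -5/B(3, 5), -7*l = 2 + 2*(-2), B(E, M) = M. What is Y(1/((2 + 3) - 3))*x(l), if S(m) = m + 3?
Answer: -21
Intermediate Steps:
S(m) = 3 + m
l = 2/7 (l = -(2 + 2*(-2))/7 = -(2 - 4)/7 = -⅐*(-2) = 2/7 ≈ 0.28571)
x(b) = -1 (x(b) = -5/5 = -5*⅕ = -1)
Y(T) = 18 + 6*T (Y(T) = 6*(3 + T) = 18 + 6*T)
Y(1/((2 + 3) - 3))*x(l) = (18 + 6/((2 + 3) - 3))*(-1) = (18 + 6/(5 - 3))*(-1) = (18 + 6/2)*(-1) = (18 + 6*(½))*(-1) = (18 + 3)*(-1) = 21*(-1) = -21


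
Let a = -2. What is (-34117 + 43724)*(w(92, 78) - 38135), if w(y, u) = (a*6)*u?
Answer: -375355097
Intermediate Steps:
w(y, u) = -12*u (w(y, u) = (-2*6)*u = -12*u)
(-34117 + 43724)*(w(92, 78) - 38135) = (-34117 + 43724)*(-12*78 - 38135) = 9607*(-936 - 38135) = 9607*(-39071) = -375355097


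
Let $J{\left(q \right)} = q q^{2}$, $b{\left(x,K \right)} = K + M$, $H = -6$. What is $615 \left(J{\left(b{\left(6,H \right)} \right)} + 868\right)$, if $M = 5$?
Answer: $533205$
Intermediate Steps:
$b{\left(x,K \right)} = 5 + K$ ($b{\left(x,K \right)} = K + 5 = 5 + K$)
$J{\left(q \right)} = q^{3}$
$615 \left(J{\left(b{\left(6,H \right)} \right)} + 868\right) = 615 \left(\left(5 - 6\right)^{3} + 868\right) = 615 \left(\left(-1\right)^{3} + 868\right) = 615 \left(-1 + 868\right) = 615 \cdot 867 = 533205$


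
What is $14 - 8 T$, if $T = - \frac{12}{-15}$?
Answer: $\frac{38}{5} \approx 7.6$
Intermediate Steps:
$T = \frac{4}{5}$ ($T = \left(-12\right) \left(- \frac{1}{15}\right) = \frac{4}{5} \approx 0.8$)
$14 - 8 T = 14 - \frac{32}{5} = \frac{38}{5}$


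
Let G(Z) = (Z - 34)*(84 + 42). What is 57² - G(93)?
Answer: -4185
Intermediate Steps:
G(Z) = -4284 + 126*Z (G(Z) = (-34 + Z)*126 = -4284 + 126*Z)
57² - G(93) = 57² - (-4284 + 126*93) = 3249 - (-4284 + 11718) = 3249 - 1*7434 = 3249 - 7434 = -4185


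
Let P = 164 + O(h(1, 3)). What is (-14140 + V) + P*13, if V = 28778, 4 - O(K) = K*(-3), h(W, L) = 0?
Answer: 16822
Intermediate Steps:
O(K) = 4 + 3*K (O(K) = 4 - K*(-3) = 4 - (-3)*K = 4 + 3*K)
P = 168 (P = 164 + (4 + 3*0) = 164 + (4 + 0) = 164 + 4 = 168)
(-14140 + V) + P*13 = (-14140 + 28778) + 168*13 = 14638 + 2184 = 16822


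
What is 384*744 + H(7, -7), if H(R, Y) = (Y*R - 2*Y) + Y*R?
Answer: 285612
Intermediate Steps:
H(R, Y) = -2*Y + 2*R*Y (H(R, Y) = (R*Y - 2*Y) + R*Y = (-2*Y + R*Y) + R*Y = -2*Y + 2*R*Y)
384*744 + H(7, -7) = 384*744 + 2*(-7)*(-1 + 7) = 285696 + 2*(-7)*6 = 285696 - 84 = 285612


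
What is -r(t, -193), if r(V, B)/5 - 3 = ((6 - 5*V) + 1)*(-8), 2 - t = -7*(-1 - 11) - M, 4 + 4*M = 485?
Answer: -7385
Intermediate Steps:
M = 481/4 (M = -1 + (¼)*485 = -1 + 485/4 = 481/4 ≈ 120.25)
t = 153/4 (t = 2 - (-7*(-1 - 11) - 1*481/4) = 2 - (-7*(-12) - 481/4) = 2 - (84 - 481/4) = 2 - 1*(-145/4) = 2 + 145/4 = 153/4 ≈ 38.250)
r(V, B) = -265 + 200*V (r(V, B) = 15 + 5*(((6 - 5*V) + 1)*(-8)) = 15 + 5*((7 - 5*V)*(-8)) = 15 + 5*(-56 + 40*V) = 15 + (-280 + 200*V) = -265 + 200*V)
-r(t, -193) = -(-265 + 200*(153/4)) = -(-265 + 7650) = -1*7385 = -7385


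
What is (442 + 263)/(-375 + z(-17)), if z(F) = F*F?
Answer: -705/86 ≈ -8.1977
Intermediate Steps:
z(F) = F²
(442 + 263)/(-375 + z(-17)) = (442 + 263)/(-375 + (-17)²) = 705/(-375 + 289) = 705/(-86) = 705*(-1/86) = -705/86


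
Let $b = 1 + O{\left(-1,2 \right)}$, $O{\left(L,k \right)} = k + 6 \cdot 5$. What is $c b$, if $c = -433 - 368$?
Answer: $-26433$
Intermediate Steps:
$O{\left(L,k \right)} = 30 + k$ ($O{\left(L,k \right)} = k + 30 = 30 + k$)
$c = -801$
$b = 33$ ($b = 1 + \left(30 + 2\right) = 1 + 32 = 33$)
$c b = \left(-801\right) 33 = -26433$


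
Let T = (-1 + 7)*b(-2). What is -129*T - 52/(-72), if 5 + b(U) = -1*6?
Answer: 153265/18 ≈ 8514.7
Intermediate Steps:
b(U) = -11 (b(U) = -5 - 1*6 = -5 - 6 = -11)
T = -66 (T = (-1 + 7)*(-11) = 6*(-11) = -66)
-129*T - 52/(-72) = -129*(-66) - 52/(-72) = 8514 - 52*(-1/72) = 8514 + 13/18 = 153265/18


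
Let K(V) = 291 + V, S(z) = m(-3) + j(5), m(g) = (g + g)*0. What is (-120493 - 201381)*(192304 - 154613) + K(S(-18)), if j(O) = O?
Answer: -12131752638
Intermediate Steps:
m(g) = 0 (m(g) = (2*g)*0 = 0)
S(z) = 5 (S(z) = 0 + 5 = 5)
(-120493 - 201381)*(192304 - 154613) + K(S(-18)) = (-120493 - 201381)*(192304 - 154613) + (291 + 5) = -321874*37691 + 296 = -12131752934 + 296 = -12131752638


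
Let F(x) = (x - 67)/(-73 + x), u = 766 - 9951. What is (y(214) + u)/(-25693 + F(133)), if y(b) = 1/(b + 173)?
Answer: 35545940/99427653 ≈ 0.35751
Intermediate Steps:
y(b) = 1/(173 + b)
u = -9185
F(x) = (-67 + x)/(-73 + x)
(y(214) + u)/(-25693 + F(133)) = (1/(173 + 214) - 9185)/(-25693 + (-67 + 133)/(-73 + 133)) = (1/387 - 9185)/(-25693 + 66/60) = (1/387 - 9185)/(-25693 + (1/60)*66) = -3554594/(387*(-25693 + 11/10)) = -3554594/(387*(-256919/10)) = -3554594/387*(-10/256919) = 35545940/99427653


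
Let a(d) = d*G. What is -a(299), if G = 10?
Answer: -2990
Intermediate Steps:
a(d) = 10*d (a(d) = d*10 = 10*d)
-a(299) = -10*299 = -1*2990 = -2990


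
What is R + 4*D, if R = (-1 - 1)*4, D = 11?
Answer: 36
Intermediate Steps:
R = -8 (R = -2*4 = -8)
R + 4*D = -8 + 4*11 = -8 + 44 = 36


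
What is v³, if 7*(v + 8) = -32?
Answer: -681472/343 ≈ -1986.8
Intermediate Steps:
v = -88/7 (v = -8 + (⅐)*(-32) = -8 - 32/7 = -88/7 ≈ -12.571)
v³ = (-88/7)³ = -681472/343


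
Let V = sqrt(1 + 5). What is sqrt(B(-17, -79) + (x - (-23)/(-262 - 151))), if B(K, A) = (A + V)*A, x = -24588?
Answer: sqrt(-3129438942 - 13474951*sqrt(6))/413 ≈ 136.16*I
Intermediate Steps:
V = sqrt(6) ≈ 2.4495
B(K, A) = A*(A + sqrt(6)) (B(K, A) = (A + sqrt(6))*A = A*(A + sqrt(6)))
sqrt(B(-17, -79) + (x - (-23)/(-262 - 151))) = sqrt(-79*(-79 + sqrt(6)) + (-24588 - (-23)/(-262 - 151))) = sqrt((6241 - 79*sqrt(6)) + (-24588 - (-23)/(-413))) = sqrt((6241 - 79*sqrt(6)) + (-24588 - (-1)*(-23)/413)) = sqrt((6241 - 79*sqrt(6)) + (-24588 - 1*23/413)) = sqrt((6241 - 79*sqrt(6)) + (-24588 - 23/413)) = sqrt((6241 - 79*sqrt(6)) - 10154867/413) = sqrt(-7577334/413 - 79*sqrt(6))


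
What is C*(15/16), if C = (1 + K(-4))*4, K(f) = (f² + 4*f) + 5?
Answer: 45/2 ≈ 22.500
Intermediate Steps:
K(f) = 5 + f² + 4*f
C = 24 (C = (1 + (5 + (-4)² + 4*(-4)))*4 = (1 + (5 + 16 - 16))*4 = (1 + 5)*4 = 6*4 = 24)
C*(15/16) = 24*(15/16) = 45/2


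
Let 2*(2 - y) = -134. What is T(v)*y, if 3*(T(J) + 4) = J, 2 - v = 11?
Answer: -483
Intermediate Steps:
v = -9 (v = 2 - 1*11 = 2 - 11 = -9)
T(J) = -4 + J/3
y = 69 (y = 2 - 1/2*(-134) = 2 + 67 = 69)
T(v)*y = (-4 + (1/3)*(-9))*69 = (-4 - 3)*69 = -7*69 = -483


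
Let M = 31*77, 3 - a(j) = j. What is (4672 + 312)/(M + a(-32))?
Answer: 356/173 ≈ 2.0578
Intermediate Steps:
a(j) = 3 - j
M = 2387
(4672 + 312)/(M + a(-32)) = (4672 + 312)/(2387 + (3 - 1*(-32))) = 4984/(2387 + (3 + 32)) = 4984/(2387 + 35) = 4984/2422 = 4984*(1/2422) = 356/173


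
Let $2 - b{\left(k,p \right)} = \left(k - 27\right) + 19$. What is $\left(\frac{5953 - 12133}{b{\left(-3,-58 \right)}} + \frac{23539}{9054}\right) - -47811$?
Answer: $\frac{5571802609}{117702} \approx 47338.0$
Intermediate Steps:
$b{\left(k,p \right)} = 10 - k$ ($b{\left(k,p \right)} = 2 - \left(\left(k - 27\right) + 19\right) = 2 - \left(\left(-27 + k\right) + 19\right) = 2 - \left(-8 + k\right) = 10 - k$)
$\left(\frac{5953 - 12133}{b{\left(-3,-58 \right)}} + \frac{23539}{9054}\right) - -47811 = \left(\frac{5953 - 12133}{10 - -3} + \frac{23539}{9054}\right) - -47811 = \left(- \frac{6180}{10 + 3} + 23539 \cdot \frac{1}{9054}\right) + 47811 = \left(- \frac{6180}{13} + \frac{23539}{9054}\right) + 47811 = - \frac{55647713}{117702} + 47811 = \frac{5571802609}{117702}$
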